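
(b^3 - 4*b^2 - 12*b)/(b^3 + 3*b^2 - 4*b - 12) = b*(b - 6)/(b^2 + b - 6)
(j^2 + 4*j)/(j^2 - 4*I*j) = (j + 4)/(j - 4*I)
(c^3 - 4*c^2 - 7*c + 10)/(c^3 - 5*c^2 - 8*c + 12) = (c - 5)/(c - 6)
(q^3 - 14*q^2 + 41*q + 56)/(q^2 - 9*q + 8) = (q^2 - 6*q - 7)/(q - 1)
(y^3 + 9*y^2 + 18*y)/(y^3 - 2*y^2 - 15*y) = (y + 6)/(y - 5)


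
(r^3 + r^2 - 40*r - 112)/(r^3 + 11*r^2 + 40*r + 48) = (r - 7)/(r + 3)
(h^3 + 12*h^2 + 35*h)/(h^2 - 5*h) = (h^2 + 12*h + 35)/(h - 5)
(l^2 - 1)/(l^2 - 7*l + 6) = (l + 1)/(l - 6)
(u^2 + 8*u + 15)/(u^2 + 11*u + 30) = (u + 3)/(u + 6)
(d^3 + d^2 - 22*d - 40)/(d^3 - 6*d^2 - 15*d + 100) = (d + 2)/(d - 5)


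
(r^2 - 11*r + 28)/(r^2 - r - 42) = (r - 4)/(r + 6)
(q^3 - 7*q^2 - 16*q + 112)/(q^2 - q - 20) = (q^2 - 11*q + 28)/(q - 5)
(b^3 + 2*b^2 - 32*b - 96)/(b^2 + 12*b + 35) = (b^3 + 2*b^2 - 32*b - 96)/(b^2 + 12*b + 35)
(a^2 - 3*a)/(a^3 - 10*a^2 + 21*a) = 1/(a - 7)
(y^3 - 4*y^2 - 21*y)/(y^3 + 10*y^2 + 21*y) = (y - 7)/(y + 7)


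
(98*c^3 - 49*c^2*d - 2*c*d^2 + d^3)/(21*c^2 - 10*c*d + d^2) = (14*c^2 - 5*c*d - d^2)/(3*c - d)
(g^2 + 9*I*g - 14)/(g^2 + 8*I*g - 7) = (g + 2*I)/(g + I)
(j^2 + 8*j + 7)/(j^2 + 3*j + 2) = (j + 7)/(j + 2)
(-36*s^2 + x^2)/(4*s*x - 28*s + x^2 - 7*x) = (-36*s^2 + x^2)/(4*s*x - 28*s + x^2 - 7*x)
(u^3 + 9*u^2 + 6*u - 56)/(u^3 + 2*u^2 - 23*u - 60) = (u^2 + 5*u - 14)/(u^2 - 2*u - 15)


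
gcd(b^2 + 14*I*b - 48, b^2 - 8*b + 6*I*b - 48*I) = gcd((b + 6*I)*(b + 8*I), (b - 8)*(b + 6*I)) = b + 6*I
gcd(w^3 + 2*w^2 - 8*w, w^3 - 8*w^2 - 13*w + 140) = w + 4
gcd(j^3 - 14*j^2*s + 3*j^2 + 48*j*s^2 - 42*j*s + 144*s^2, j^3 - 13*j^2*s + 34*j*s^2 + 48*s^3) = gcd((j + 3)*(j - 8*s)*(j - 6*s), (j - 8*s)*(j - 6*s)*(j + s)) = j^2 - 14*j*s + 48*s^2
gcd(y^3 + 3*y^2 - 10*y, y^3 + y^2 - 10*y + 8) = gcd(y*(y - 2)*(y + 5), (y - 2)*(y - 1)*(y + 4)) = y - 2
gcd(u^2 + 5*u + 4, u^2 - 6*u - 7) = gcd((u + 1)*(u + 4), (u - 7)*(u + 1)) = u + 1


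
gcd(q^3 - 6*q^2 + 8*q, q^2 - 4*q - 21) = 1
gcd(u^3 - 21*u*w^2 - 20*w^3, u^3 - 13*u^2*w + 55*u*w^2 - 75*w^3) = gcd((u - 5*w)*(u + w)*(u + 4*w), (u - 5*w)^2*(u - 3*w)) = u - 5*w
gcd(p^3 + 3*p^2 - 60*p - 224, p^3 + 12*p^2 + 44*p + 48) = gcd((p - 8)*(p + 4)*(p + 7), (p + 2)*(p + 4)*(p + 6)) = p + 4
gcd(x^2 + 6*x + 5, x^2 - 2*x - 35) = x + 5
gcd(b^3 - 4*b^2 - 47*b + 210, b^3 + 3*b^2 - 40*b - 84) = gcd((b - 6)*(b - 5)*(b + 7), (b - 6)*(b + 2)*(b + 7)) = b^2 + b - 42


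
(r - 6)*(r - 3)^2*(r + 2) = r^4 - 10*r^3 + 21*r^2 + 36*r - 108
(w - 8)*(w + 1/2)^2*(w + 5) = w^4 - 2*w^3 - 171*w^2/4 - 163*w/4 - 10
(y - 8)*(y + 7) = y^2 - y - 56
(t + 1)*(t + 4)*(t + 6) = t^3 + 11*t^2 + 34*t + 24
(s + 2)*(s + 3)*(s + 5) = s^3 + 10*s^2 + 31*s + 30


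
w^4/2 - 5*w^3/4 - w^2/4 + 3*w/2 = w*(w/2 + 1/2)*(w - 2)*(w - 3/2)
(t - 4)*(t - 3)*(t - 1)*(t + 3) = t^4 - 5*t^3 - 5*t^2 + 45*t - 36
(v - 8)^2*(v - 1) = v^3 - 17*v^2 + 80*v - 64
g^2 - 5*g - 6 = (g - 6)*(g + 1)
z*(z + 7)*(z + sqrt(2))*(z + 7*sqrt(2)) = z^4 + 7*z^3 + 8*sqrt(2)*z^3 + 14*z^2 + 56*sqrt(2)*z^2 + 98*z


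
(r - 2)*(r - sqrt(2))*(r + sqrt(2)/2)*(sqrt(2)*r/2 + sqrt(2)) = sqrt(2)*r^4/2 - r^3/2 - 5*sqrt(2)*r^2/2 + 2*r + 2*sqrt(2)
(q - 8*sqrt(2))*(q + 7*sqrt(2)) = q^2 - sqrt(2)*q - 112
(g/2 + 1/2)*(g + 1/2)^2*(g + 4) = g^4/2 + 3*g^3 + 37*g^2/8 + 21*g/8 + 1/2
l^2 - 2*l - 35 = (l - 7)*(l + 5)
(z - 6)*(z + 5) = z^2 - z - 30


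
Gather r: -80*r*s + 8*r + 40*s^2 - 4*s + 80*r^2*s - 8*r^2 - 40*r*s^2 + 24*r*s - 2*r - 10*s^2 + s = r^2*(80*s - 8) + r*(-40*s^2 - 56*s + 6) + 30*s^2 - 3*s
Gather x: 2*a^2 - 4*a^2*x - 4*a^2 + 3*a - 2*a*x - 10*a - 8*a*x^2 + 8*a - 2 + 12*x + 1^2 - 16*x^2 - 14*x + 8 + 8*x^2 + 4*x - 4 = -2*a^2 + a + x^2*(-8*a - 8) + x*(-4*a^2 - 2*a + 2) + 3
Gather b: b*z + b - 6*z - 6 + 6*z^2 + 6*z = b*(z + 1) + 6*z^2 - 6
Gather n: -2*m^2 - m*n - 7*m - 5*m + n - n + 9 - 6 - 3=-2*m^2 - m*n - 12*m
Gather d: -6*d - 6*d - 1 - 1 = -12*d - 2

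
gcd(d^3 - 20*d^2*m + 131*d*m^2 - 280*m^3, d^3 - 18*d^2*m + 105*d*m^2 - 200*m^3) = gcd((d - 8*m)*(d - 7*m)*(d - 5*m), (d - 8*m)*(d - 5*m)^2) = d^2 - 13*d*m + 40*m^2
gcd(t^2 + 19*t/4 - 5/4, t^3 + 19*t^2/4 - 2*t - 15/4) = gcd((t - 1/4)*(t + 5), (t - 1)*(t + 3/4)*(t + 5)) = t + 5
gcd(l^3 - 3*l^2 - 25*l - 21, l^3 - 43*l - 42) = l^2 - 6*l - 7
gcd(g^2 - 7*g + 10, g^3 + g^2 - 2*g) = 1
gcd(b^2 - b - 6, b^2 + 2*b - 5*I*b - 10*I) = b + 2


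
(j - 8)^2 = j^2 - 16*j + 64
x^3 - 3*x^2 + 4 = (x - 2)^2*(x + 1)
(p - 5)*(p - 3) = p^2 - 8*p + 15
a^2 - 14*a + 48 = (a - 8)*(a - 6)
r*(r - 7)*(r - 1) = r^3 - 8*r^2 + 7*r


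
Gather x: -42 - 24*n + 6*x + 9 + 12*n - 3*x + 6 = -12*n + 3*x - 27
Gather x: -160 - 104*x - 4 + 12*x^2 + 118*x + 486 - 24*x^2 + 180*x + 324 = -12*x^2 + 194*x + 646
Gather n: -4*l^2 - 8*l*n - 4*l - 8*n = -4*l^2 - 4*l + n*(-8*l - 8)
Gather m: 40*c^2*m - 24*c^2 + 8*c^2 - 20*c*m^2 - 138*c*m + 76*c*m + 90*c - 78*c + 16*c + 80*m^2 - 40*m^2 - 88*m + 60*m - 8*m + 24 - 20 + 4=-16*c^2 + 28*c + m^2*(40 - 20*c) + m*(40*c^2 - 62*c - 36) + 8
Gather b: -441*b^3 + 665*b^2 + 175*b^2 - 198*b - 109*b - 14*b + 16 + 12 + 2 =-441*b^3 + 840*b^2 - 321*b + 30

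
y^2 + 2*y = y*(y + 2)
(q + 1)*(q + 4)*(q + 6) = q^3 + 11*q^2 + 34*q + 24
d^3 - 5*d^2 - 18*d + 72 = (d - 6)*(d - 3)*(d + 4)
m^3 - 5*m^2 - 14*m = m*(m - 7)*(m + 2)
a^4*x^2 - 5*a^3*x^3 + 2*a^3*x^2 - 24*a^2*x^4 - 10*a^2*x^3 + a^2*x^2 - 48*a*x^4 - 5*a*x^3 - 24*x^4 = (a - 8*x)*(a + 3*x)*(a*x + x)^2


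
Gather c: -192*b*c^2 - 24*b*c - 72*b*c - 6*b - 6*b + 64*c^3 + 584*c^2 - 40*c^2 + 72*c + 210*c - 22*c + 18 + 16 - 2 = -12*b + 64*c^3 + c^2*(544 - 192*b) + c*(260 - 96*b) + 32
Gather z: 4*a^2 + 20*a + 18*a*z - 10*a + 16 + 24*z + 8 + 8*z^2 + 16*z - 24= 4*a^2 + 10*a + 8*z^2 + z*(18*a + 40)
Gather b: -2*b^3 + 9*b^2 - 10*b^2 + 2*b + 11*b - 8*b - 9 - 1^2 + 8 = -2*b^3 - b^2 + 5*b - 2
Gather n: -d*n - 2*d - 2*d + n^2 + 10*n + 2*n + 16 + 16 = -4*d + n^2 + n*(12 - d) + 32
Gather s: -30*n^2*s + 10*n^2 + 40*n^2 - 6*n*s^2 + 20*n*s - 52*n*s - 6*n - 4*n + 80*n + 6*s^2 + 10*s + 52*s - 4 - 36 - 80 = 50*n^2 + 70*n + s^2*(6 - 6*n) + s*(-30*n^2 - 32*n + 62) - 120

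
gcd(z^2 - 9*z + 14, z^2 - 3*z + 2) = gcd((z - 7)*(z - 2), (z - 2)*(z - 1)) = z - 2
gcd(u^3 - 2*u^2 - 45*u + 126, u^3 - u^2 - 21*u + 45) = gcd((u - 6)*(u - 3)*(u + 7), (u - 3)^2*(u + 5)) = u - 3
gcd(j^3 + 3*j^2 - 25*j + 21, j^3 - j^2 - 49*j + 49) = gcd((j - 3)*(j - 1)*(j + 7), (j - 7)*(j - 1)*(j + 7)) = j^2 + 6*j - 7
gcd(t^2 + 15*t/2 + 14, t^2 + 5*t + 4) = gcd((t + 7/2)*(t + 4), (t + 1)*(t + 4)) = t + 4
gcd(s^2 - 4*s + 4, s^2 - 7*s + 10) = s - 2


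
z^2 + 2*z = z*(z + 2)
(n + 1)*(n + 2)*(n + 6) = n^3 + 9*n^2 + 20*n + 12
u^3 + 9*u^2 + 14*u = u*(u + 2)*(u + 7)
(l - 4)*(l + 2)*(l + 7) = l^3 + 5*l^2 - 22*l - 56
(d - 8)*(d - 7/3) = d^2 - 31*d/3 + 56/3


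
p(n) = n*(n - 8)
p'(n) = 2*n - 8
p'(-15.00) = -38.00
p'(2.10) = -3.80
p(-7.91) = 125.85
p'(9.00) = 10.00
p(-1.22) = 11.25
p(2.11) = -12.43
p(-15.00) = 345.00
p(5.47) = -13.84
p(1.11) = -7.65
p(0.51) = -3.82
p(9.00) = 9.00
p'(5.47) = 2.94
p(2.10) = -12.39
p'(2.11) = -3.78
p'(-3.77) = -15.54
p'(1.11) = -5.78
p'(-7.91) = -23.82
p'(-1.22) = -10.44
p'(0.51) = -6.98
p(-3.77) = 44.37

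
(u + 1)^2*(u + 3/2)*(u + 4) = u^4 + 15*u^3/2 + 18*u^2 + 35*u/2 + 6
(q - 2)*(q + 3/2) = q^2 - q/2 - 3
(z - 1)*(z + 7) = z^2 + 6*z - 7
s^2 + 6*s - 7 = (s - 1)*(s + 7)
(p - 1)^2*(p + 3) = p^3 + p^2 - 5*p + 3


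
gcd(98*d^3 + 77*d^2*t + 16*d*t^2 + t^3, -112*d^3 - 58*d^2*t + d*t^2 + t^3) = 14*d^2 + 9*d*t + t^2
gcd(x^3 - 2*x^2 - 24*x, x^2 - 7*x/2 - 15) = x - 6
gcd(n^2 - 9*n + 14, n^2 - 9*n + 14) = n^2 - 9*n + 14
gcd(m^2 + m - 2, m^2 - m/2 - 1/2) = m - 1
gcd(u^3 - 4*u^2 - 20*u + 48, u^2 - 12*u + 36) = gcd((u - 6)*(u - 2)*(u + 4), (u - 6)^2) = u - 6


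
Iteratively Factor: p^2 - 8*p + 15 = (p - 5)*(p - 3)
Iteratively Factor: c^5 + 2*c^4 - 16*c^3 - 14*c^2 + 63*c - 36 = (c + 4)*(c^4 - 2*c^3 - 8*c^2 + 18*c - 9) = (c - 3)*(c + 4)*(c^3 + c^2 - 5*c + 3) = (c - 3)*(c + 3)*(c + 4)*(c^2 - 2*c + 1) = (c - 3)*(c - 1)*(c + 3)*(c + 4)*(c - 1)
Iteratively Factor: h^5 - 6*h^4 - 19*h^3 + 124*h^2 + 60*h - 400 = (h + 4)*(h^4 - 10*h^3 + 21*h^2 + 40*h - 100) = (h + 2)*(h + 4)*(h^3 - 12*h^2 + 45*h - 50) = (h - 2)*(h + 2)*(h + 4)*(h^2 - 10*h + 25) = (h - 5)*(h - 2)*(h + 2)*(h + 4)*(h - 5)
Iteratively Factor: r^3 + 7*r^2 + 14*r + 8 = (r + 4)*(r^2 + 3*r + 2) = (r + 2)*(r + 4)*(r + 1)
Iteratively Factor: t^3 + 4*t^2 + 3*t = (t + 1)*(t^2 + 3*t) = (t + 1)*(t + 3)*(t)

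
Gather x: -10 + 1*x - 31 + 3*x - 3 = 4*x - 44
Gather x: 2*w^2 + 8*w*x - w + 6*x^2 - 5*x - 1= 2*w^2 - w + 6*x^2 + x*(8*w - 5) - 1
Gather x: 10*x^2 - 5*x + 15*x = 10*x^2 + 10*x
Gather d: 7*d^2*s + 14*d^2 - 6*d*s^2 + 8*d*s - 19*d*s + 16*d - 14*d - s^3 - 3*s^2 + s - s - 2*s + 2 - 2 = d^2*(7*s + 14) + d*(-6*s^2 - 11*s + 2) - s^3 - 3*s^2 - 2*s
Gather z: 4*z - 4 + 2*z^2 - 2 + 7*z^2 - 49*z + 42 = 9*z^2 - 45*z + 36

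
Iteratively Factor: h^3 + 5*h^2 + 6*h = (h + 2)*(h^2 + 3*h) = (h + 2)*(h + 3)*(h)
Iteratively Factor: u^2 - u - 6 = (u + 2)*(u - 3)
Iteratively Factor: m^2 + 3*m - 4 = (m - 1)*(m + 4)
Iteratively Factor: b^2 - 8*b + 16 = (b - 4)*(b - 4)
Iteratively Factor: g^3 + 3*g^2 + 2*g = (g + 1)*(g^2 + 2*g) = (g + 1)*(g + 2)*(g)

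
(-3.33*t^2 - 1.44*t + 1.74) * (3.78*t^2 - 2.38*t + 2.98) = -12.5874*t^4 + 2.4822*t^3 + 0.0809999999999982*t^2 - 8.4324*t + 5.1852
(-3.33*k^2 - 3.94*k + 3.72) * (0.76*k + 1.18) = -2.5308*k^3 - 6.9238*k^2 - 1.822*k + 4.3896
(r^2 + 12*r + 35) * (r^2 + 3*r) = r^4 + 15*r^3 + 71*r^2 + 105*r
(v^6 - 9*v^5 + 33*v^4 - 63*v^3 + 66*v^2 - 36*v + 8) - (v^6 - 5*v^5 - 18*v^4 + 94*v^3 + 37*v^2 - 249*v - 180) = -4*v^5 + 51*v^4 - 157*v^3 + 29*v^2 + 213*v + 188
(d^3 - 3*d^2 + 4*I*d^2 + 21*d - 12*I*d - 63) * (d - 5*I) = d^4 - 3*d^3 - I*d^3 + 41*d^2 + 3*I*d^2 - 123*d - 105*I*d + 315*I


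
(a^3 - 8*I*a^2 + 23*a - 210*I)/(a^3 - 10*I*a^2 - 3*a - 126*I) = (a + 5*I)/(a + 3*I)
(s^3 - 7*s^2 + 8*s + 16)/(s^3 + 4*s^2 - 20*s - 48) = (s^2 - 3*s - 4)/(s^2 + 8*s + 12)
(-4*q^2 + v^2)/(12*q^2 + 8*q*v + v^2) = (-2*q + v)/(6*q + v)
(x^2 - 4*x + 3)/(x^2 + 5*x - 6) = (x - 3)/(x + 6)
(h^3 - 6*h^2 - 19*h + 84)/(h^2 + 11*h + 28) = (h^2 - 10*h + 21)/(h + 7)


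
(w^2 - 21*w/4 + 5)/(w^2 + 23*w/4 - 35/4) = (w - 4)/(w + 7)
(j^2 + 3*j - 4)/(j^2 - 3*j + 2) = (j + 4)/(j - 2)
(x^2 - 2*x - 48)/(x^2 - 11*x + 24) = (x + 6)/(x - 3)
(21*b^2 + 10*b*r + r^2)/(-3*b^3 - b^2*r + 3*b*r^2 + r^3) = (7*b + r)/(-b^2 + r^2)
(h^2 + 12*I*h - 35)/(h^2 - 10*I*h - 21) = (-h^2 - 12*I*h + 35)/(-h^2 + 10*I*h + 21)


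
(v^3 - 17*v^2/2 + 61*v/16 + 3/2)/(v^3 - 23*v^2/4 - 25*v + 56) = (16*v^2 - 8*v - 3)/(4*(4*v^2 + 9*v - 28))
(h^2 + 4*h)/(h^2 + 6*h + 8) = h/(h + 2)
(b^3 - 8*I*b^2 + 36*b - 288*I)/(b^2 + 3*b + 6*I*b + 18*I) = (b^2 - 14*I*b - 48)/(b + 3)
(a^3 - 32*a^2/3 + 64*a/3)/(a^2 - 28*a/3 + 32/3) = a*(3*a - 8)/(3*a - 4)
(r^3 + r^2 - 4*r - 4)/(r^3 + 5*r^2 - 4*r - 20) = (r + 1)/(r + 5)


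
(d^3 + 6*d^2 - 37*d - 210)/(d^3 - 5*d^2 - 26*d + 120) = (d + 7)/(d - 4)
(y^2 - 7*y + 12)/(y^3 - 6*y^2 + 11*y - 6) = (y - 4)/(y^2 - 3*y + 2)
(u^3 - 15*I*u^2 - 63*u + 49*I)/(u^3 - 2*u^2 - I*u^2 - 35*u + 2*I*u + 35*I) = (u^2 - 14*I*u - 49)/(u^2 - 2*u - 35)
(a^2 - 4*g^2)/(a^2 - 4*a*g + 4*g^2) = (a + 2*g)/(a - 2*g)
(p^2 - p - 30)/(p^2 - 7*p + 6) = (p + 5)/(p - 1)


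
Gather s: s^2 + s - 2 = s^2 + s - 2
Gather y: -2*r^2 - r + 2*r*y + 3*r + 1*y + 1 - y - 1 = -2*r^2 + 2*r*y + 2*r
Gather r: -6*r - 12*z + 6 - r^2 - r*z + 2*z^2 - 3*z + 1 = -r^2 + r*(-z - 6) + 2*z^2 - 15*z + 7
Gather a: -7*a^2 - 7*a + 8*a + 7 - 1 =-7*a^2 + a + 6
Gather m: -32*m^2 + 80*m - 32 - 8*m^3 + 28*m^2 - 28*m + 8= -8*m^3 - 4*m^2 + 52*m - 24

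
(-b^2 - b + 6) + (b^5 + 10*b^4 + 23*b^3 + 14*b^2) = b^5 + 10*b^4 + 23*b^3 + 13*b^2 - b + 6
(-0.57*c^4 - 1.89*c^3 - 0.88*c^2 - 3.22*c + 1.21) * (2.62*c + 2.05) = -1.4934*c^5 - 6.1203*c^4 - 6.1801*c^3 - 10.2404*c^2 - 3.4308*c + 2.4805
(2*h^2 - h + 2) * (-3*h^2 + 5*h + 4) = -6*h^4 + 13*h^3 - 3*h^2 + 6*h + 8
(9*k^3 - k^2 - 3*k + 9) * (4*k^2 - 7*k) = 36*k^5 - 67*k^4 - 5*k^3 + 57*k^2 - 63*k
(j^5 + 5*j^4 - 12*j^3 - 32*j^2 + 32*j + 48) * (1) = j^5 + 5*j^4 - 12*j^3 - 32*j^2 + 32*j + 48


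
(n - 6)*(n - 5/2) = n^2 - 17*n/2 + 15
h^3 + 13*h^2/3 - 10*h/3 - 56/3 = (h - 2)*(h + 7/3)*(h + 4)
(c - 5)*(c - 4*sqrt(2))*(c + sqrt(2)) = c^3 - 5*c^2 - 3*sqrt(2)*c^2 - 8*c + 15*sqrt(2)*c + 40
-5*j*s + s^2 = s*(-5*j + s)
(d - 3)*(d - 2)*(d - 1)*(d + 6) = d^4 - 25*d^2 + 60*d - 36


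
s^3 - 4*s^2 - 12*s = s*(s - 6)*(s + 2)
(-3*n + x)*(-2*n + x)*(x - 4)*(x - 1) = 6*n^2*x^2 - 30*n^2*x + 24*n^2 - 5*n*x^3 + 25*n*x^2 - 20*n*x + x^4 - 5*x^3 + 4*x^2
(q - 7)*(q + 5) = q^2 - 2*q - 35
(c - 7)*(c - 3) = c^2 - 10*c + 21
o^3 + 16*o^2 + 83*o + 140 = (o + 4)*(o + 5)*(o + 7)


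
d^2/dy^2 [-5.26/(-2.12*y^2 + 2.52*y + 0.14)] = (47.281088*y^2 - 56.202048*y - 5.26*(4.24*y - 2.52)*(8.48*y - 5.04) - 3.122336)/(-2.12*y^2 + 2.52*y + 0.14)^3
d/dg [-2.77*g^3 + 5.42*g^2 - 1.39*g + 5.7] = -8.31*g^2 + 10.84*g - 1.39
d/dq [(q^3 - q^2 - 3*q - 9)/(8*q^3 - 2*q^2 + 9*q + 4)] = (6*q^4 + 66*q^3 + 213*q^2 - 44*q + 69)/(64*q^6 - 32*q^5 + 148*q^4 + 28*q^3 + 65*q^2 + 72*q + 16)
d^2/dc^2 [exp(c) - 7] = exp(c)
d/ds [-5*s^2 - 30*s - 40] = -10*s - 30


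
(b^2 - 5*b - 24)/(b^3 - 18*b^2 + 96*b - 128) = (b + 3)/(b^2 - 10*b + 16)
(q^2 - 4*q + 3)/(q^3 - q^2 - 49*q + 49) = (q - 3)/(q^2 - 49)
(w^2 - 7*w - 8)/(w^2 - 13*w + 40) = (w + 1)/(w - 5)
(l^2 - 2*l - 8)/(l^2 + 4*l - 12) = (l^2 - 2*l - 8)/(l^2 + 4*l - 12)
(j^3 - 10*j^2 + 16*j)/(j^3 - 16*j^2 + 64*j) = (j - 2)/(j - 8)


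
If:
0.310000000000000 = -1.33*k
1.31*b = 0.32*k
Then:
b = -0.06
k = -0.23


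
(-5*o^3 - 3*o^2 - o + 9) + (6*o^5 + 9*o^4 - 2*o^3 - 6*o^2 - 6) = 6*o^5 + 9*o^4 - 7*o^3 - 9*o^2 - o + 3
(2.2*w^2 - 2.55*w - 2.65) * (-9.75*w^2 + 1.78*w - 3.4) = -21.45*w^4 + 28.7785*w^3 + 13.8185*w^2 + 3.953*w + 9.01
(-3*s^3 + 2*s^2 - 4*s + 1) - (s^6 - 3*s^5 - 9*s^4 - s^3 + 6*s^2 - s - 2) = -s^6 + 3*s^5 + 9*s^4 - 2*s^3 - 4*s^2 - 3*s + 3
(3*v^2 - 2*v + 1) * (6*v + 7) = 18*v^3 + 9*v^2 - 8*v + 7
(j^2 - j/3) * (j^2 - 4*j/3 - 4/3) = j^4 - 5*j^3/3 - 8*j^2/9 + 4*j/9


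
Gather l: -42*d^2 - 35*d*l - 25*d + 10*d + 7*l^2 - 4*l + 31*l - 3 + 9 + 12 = -42*d^2 - 15*d + 7*l^2 + l*(27 - 35*d) + 18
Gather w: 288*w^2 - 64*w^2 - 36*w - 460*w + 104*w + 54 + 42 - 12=224*w^2 - 392*w + 84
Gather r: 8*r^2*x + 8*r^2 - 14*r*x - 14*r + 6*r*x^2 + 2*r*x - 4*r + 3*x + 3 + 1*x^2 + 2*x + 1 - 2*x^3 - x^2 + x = r^2*(8*x + 8) + r*(6*x^2 - 12*x - 18) - 2*x^3 + 6*x + 4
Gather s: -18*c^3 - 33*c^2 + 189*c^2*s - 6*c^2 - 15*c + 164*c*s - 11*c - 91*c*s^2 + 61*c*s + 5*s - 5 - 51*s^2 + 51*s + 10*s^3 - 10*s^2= -18*c^3 - 39*c^2 - 26*c + 10*s^3 + s^2*(-91*c - 61) + s*(189*c^2 + 225*c + 56) - 5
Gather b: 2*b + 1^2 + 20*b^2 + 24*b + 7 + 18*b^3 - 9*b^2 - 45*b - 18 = 18*b^3 + 11*b^2 - 19*b - 10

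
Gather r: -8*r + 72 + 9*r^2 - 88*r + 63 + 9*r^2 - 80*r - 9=18*r^2 - 176*r + 126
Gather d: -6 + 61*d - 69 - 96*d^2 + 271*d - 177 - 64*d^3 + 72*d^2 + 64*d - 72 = -64*d^3 - 24*d^2 + 396*d - 324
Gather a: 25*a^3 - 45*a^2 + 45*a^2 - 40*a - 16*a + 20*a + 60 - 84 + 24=25*a^3 - 36*a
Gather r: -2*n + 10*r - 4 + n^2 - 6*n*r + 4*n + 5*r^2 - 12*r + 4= n^2 + 2*n + 5*r^2 + r*(-6*n - 2)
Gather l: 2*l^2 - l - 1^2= 2*l^2 - l - 1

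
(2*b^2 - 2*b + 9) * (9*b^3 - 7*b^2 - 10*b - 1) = 18*b^5 - 32*b^4 + 75*b^3 - 45*b^2 - 88*b - 9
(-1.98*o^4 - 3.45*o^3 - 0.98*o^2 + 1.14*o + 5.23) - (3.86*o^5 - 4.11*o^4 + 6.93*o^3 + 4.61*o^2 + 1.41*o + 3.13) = -3.86*o^5 + 2.13*o^4 - 10.38*o^3 - 5.59*o^2 - 0.27*o + 2.1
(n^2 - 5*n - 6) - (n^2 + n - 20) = 14 - 6*n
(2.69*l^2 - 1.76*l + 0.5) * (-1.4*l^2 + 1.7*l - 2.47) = -3.766*l^4 + 7.037*l^3 - 10.3363*l^2 + 5.1972*l - 1.235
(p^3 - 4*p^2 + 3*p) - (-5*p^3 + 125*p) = 6*p^3 - 4*p^2 - 122*p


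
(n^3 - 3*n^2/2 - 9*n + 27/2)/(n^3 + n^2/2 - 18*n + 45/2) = (n + 3)/(n + 5)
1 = 1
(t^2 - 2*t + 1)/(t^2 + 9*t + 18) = (t^2 - 2*t + 1)/(t^2 + 9*t + 18)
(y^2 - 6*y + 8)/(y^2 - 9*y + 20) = (y - 2)/(y - 5)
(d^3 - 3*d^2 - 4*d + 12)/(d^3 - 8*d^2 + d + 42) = (d - 2)/(d - 7)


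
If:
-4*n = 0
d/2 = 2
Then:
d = 4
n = 0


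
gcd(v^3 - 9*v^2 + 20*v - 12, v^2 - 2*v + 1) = v - 1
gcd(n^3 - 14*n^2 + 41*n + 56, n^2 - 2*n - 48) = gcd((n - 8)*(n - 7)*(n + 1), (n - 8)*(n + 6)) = n - 8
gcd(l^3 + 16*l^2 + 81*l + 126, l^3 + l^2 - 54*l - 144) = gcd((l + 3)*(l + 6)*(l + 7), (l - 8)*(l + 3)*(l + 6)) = l^2 + 9*l + 18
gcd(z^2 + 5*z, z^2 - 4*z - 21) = 1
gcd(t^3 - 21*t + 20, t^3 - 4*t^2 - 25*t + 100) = t^2 + t - 20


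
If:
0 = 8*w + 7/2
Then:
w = -7/16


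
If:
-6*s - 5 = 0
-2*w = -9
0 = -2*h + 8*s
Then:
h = -10/3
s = -5/6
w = 9/2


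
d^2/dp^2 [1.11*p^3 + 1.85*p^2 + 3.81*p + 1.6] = 6.66*p + 3.7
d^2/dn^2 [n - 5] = 0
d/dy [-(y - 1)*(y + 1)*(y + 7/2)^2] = -4*y^3 - 21*y^2 - 45*y/2 + 7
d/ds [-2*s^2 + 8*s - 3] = 8 - 4*s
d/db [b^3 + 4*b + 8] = 3*b^2 + 4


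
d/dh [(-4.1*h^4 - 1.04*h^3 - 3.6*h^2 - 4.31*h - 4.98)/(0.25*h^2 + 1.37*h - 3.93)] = (-2.05*h^5 - 17.111*h^4 + 61.6024*h^3 + 8.4071*h^2 + 30.786*h + 23.7609)/(0.0625*h^4 + 0.685*h^3 - 0.0880999999999998*h^2 - 10.7682*h + 15.4449)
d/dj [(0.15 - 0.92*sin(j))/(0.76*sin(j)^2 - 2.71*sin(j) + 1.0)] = (0.6992*sin(j)^2 - 0.228*sin(j) - 0.5135)*cos(j)/(0.5776*sin(j)^4 - 4.1192*sin(j)^3 + 8.8641*sin(j)^2 - 5.42*sin(j) + 1.0)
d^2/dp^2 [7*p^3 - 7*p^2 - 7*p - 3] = 42*p - 14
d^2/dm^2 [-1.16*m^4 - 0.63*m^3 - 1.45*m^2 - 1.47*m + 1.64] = -13.92*m^2 - 3.78*m - 2.9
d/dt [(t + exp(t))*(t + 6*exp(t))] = 7*t*exp(t) + 2*t + 12*exp(2*t) + 7*exp(t)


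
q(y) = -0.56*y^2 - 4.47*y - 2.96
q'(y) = -1.12*y - 4.47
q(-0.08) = -2.61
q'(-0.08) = -4.38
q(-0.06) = -2.69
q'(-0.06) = -4.40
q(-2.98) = 5.39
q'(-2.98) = -1.13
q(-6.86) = 1.35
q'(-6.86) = 3.21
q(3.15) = -22.60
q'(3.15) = -8.00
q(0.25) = -4.11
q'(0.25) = -4.75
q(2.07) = -14.61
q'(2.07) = -6.79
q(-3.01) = 5.42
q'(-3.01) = -1.10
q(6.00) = -49.94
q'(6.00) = -11.19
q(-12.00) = -29.96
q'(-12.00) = 8.97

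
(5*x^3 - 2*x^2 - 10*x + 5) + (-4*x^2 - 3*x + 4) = 5*x^3 - 6*x^2 - 13*x + 9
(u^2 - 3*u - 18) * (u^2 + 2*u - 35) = u^4 - u^3 - 59*u^2 + 69*u + 630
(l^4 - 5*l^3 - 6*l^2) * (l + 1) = l^5 - 4*l^4 - 11*l^3 - 6*l^2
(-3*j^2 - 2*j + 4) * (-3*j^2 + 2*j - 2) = 9*j^4 - 10*j^2 + 12*j - 8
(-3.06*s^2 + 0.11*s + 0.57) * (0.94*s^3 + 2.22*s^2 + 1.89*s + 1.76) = -2.8764*s^5 - 6.6898*s^4 - 5.0034*s^3 - 3.9123*s^2 + 1.2709*s + 1.0032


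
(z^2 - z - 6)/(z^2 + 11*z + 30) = (z^2 - z - 6)/(z^2 + 11*z + 30)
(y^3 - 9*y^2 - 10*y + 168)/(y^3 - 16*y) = (y^2 - 13*y + 42)/(y*(y - 4))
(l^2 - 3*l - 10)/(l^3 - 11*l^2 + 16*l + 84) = (l - 5)/(l^2 - 13*l + 42)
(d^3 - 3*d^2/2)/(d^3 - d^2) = (d - 3/2)/(d - 1)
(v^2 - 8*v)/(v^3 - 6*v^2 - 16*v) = 1/(v + 2)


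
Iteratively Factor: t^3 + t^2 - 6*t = (t + 3)*(t^2 - 2*t) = t*(t + 3)*(t - 2)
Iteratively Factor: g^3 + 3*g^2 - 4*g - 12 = (g + 2)*(g^2 + g - 6) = (g + 2)*(g + 3)*(g - 2)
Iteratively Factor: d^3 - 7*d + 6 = (d - 1)*(d^2 + d - 6) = (d - 1)*(d + 3)*(d - 2)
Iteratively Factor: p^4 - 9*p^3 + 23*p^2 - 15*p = (p - 1)*(p^3 - 8*p^2 + 15*p) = (p - 5)*(p - 1)*(p^2 - 3*p) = (p - 5)*(p - 3)*(p - 1)*(p)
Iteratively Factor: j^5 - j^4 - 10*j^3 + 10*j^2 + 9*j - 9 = (j - 1)*(j^4 - 10*j^2 + 9) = (j - 1)^2*(j^3 + j^2 - 9*j - 9) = (j - 3)*(j - 1)^2*(j^2 + 4*j + 3) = (j - 3)*(j - 1)^2*(j + 1)*(j + 3)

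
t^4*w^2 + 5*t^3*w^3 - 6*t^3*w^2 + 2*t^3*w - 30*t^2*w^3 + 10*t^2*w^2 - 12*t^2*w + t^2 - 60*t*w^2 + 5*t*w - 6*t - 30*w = (t - 6)*(t + 5*w)*(t*w + 1)^2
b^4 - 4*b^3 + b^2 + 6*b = b*(b - 3)*(b - 2)*(b + 1)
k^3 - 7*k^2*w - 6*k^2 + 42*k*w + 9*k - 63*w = (k - 3)^2*(k - 7*w)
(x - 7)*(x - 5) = x^2 - 12*x + 35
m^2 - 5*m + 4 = (m - 4)*(m - 1)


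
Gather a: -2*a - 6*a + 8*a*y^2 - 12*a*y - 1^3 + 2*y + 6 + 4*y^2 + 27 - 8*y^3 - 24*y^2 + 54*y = a*(8*y^2 - 12*y - 8) - 8*y^3 - 20*y^2 + 56*y + 32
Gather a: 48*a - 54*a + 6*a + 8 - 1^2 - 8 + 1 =0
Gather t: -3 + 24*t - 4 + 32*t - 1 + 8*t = 64*t - 8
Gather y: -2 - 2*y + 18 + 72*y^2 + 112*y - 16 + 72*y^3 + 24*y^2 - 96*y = 72*y^3 + 96*y^2 + 14*y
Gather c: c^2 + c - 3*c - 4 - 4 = c^2 - 2*c - 8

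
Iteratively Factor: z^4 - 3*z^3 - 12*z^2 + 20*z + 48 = (z - 3)*(z^3 - 12*z - 16) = (z - 3)*(z + 2)*(z^2 - 2*z - 8) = (z - 4)*(z - 3)*(z + 2)*(z + 2)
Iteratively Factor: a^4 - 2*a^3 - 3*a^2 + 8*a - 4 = (a - 1)*(a^3 - a^2 - 4*a + 4) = (a - 1)^2*(a^2 - 4) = (a - 1)^2*(a + 2)*(a - 2)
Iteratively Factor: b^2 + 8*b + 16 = (b + 4)*(b + 4)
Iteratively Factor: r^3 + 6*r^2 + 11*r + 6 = (r + 1)*(r^2 + 5*r + 6) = (r + 1)*(r + 2)*(r + 3)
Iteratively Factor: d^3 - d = (d - 1)*(d^2 + d) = (d - 1)*(d + 1)*(d)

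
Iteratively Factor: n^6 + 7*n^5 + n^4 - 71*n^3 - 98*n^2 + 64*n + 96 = (n - 1)*(n^5 + 8*n^4 + 9*n^3 - 62*n^2 - 160*n - 96) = (n - 1)*(n + 1)*(n^4 + 7*n^3 + 2*n^2 - 64*n - 96) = (n - 1)*(n + 1)*(n + 4)*(n^3 + 3*n^2 - 10*n - 24) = (n - 3)*(n - 1)*(n + 1)*(n + 4)*(n^2 + 6*n + 8) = (n - 3)*(n - 1)*(n + 1)*(n + 2)*(n + 4)*(n + 4)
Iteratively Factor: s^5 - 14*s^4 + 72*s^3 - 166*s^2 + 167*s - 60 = (s - 4)*(s^4 - 10*s^3 + 32*s^2 - 38*s + 15) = (s - 5)*(s - 4)*(s^3 - 5*s^2 + 7*s - 3) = (s - 5)*(s - 4)*(s - 3)*(s^2 - 2*s + 1) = (s - 5)*(s - 4)*(s - 3)*(s - 1)*(s - 1)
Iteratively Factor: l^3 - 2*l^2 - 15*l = (l)*(l^2 - 2*l - 15) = l*(l - 5)*(l + 3)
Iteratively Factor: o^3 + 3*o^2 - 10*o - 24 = (o - 3)*(o^2 + 6*o + 8) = (o - 3)*(o + 4)*(o + 2)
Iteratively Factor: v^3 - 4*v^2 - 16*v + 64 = (v - 4)*(v^2 - 16) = (v - 4)*(v + 4)*(v - 4)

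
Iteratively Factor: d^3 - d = (d + 1)*(d^2 - d) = (d - 1)*(d + 1)*(d)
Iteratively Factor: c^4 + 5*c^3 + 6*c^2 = (c + 2)*(c^3 + 3*c^2) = c*(c + 2)*(c^2 + 3*c) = c^2*(c + 2)*(c + 3)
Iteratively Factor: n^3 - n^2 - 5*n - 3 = (n + 1)*(n^2 - 2*n - 3) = (n + 1)^2*(n - 3)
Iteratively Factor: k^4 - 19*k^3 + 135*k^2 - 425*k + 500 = (k - 5)*(k^3 - 14*k^2 + 65*k - 100) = (k - 5)^2*(k^2 - 9*k + 20) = (k - 5)^3*(k - 4)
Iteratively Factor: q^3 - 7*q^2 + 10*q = (q - 5)*(q^2 - 2*q) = (q - 5)*(q - 2)*(q)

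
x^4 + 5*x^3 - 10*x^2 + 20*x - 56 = (x - 2)*(x + 7)*(x - 2*I)*(x + 2*I)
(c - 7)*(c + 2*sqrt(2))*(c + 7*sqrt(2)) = c^3 - 7*c^2 + 9*sqrt(2)*c^2 - 63*sqrt(2)*c + 28*c - 196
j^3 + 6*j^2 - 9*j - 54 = (j - 3)*(j + 3)*(j + 6)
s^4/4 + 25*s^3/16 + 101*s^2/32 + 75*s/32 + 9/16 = (s/4 + 1/2)*(s + 1/2)*(s + 3/4)*(s + 3)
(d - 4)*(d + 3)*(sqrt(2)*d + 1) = sqrt(2)*d^3 - sqrt(2)*d^2 + d^2 - 12*sqrt(2)*d - d - 12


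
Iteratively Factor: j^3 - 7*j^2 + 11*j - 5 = (j - 1)*(j^2 - 6*j + 5) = (j - 1)^2*(j - 5)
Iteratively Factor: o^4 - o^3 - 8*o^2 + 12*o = (o + 3)*(o^3 - 4*o^2 + 4*o) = (o - 2)*(o + 3)*(o^2 - 2*o) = o*(o - 2)*(o + 3)*(o - 2)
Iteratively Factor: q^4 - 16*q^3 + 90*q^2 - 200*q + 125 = (q - 5)*(q^3 - 11*q^2 + 35*q - 25) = (q - 5)^2*(q^2 - 6*q + 5) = (q - 5)^3*(q - 1)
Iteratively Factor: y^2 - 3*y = (y - 3)*(y)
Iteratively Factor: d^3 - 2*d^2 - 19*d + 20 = (d - 5)*(d^2 + 3*d - 4) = (d - 5)*(d + 4)*(d - 1)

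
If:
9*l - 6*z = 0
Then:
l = 2*z/3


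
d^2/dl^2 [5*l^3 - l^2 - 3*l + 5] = 30*l - 2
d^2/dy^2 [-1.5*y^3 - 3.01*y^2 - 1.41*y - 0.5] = -9.0*y - 6.02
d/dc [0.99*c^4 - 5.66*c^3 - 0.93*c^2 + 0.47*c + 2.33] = 3.96*c^3 - 16.98*c^2 - 1.86*c + 0.47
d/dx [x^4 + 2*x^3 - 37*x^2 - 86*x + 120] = 4*x^3 + 6*x^2 - 74*x - 86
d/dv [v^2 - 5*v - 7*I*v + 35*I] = 2*v - 5 - 7*I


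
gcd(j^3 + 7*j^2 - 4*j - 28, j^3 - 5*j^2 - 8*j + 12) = j + 2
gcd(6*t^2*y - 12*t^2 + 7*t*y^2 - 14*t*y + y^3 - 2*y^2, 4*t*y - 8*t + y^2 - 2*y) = y - 2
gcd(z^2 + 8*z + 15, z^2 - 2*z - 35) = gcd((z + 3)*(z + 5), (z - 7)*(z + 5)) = z + 5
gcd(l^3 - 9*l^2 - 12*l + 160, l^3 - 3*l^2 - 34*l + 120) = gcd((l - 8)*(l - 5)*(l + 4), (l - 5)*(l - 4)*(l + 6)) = l - 5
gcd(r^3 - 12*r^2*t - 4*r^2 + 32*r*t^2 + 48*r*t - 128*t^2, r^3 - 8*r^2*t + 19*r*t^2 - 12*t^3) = r - 4*t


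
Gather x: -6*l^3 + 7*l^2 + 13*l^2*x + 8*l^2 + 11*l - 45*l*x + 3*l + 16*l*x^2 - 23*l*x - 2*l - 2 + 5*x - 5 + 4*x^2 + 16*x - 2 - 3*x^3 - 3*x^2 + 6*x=-6*l^3 + 15*l^2 + 12*l - 3*x^3 + x^2*(16*l + 1) + x*(13*l^2 - 68*l + 27) - 9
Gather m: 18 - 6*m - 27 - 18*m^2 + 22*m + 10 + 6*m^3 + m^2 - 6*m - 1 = 6*m^3 - 17*m^2 + 10*m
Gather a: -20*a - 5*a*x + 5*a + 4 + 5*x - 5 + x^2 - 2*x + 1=a*(-5*x - 15) + x^2 + 3*x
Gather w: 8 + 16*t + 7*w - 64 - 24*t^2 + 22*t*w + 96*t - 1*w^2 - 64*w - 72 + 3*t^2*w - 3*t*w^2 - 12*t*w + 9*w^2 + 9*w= -24*t^2 + 112*t + w^2*(8 - 3*t) + w*(3*t^2 + 10*t - 48) - 128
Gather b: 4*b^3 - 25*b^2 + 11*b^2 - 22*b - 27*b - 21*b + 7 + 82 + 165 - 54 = 4*b^3 - 14*b^2 - 70*b + 200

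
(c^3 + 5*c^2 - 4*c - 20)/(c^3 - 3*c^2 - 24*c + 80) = (c^2 - 4)/(c^2 - 8*c + 16)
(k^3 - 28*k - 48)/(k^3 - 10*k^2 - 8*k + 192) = (k + 2)/(k - 8)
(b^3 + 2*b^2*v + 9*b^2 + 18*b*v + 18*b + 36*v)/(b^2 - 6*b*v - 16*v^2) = (-b^2 - 9*b - 18)/(-b + 8*v)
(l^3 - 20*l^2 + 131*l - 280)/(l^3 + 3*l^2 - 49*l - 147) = (l^2 - 13*l + 40)/(l^2 + 10*l + 21)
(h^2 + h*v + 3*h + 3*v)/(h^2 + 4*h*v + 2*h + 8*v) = (h^2 + h*v + 3*h + 3*v)/(h^2 + 4*h*v + 2*h + 8*v)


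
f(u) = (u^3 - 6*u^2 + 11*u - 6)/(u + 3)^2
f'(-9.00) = -2.17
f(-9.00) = -36.67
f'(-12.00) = -0.24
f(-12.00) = -33.70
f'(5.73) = 0.39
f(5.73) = 0.63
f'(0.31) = 0.86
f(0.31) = -0.29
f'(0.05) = 1.50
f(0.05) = -0.59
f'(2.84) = 0.04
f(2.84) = -0.01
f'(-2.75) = 14177.00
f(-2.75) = -1638.75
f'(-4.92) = -52.98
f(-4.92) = -88.01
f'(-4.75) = -67.94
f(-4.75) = -98.22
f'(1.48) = -0.02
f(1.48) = 0.02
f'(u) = (3*u^2 - 12*u + 11)/(u + 3)^2 - 2*(u^3 - 6*u^2 + 11*u - 6)/(u + 3)^3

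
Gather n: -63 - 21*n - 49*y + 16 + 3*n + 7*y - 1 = -18*n - 42*y - 48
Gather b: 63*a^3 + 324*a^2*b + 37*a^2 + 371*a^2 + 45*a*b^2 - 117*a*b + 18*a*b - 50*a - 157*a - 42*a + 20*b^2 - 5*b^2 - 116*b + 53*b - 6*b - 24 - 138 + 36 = 63*a^3 + 408*a^2 - 249*a + b^2*(45*a + 15) + b*(324*a^2 - 99*a - 69) - 126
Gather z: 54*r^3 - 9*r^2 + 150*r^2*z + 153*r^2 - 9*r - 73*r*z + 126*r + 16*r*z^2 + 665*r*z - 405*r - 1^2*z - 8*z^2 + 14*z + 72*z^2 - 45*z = 54*r^3 + 144*r^2 - 288*r + z^2*(16*r + 64) + z*(150*r^2 + 592*r - 32)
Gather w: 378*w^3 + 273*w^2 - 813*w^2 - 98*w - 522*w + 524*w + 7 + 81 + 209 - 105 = 378*w^3 - 540*w^2 - 96*w + 192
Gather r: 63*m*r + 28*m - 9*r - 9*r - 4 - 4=28*m + r*(63*m - 18) - 8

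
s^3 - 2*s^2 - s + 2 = (s - 2)*(s - 1)*(s + 1)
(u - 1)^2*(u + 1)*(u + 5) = u^4 + 4*u^3 - 6*u^2 - 4*u + 5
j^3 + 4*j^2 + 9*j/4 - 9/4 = (j - 1/2)*(j + 3/2)*(j + 3)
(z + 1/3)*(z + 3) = z^2 + 10*z/3 + 1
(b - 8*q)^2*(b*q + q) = b^3*q - 16*b^2*q^2 + b^2*q + 64*b*q^3 - 16*b*q^2 + 64*q^3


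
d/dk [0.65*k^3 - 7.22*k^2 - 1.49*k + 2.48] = 1.95*k^2 - 14.44*k - 1.49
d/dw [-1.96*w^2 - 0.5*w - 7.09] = -3.92*w - 0.5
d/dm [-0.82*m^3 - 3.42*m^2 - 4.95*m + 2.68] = -2.46*m^2 - 6.84*m - 4.95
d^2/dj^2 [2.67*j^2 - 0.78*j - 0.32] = 5.34000000000000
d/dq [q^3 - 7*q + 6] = 3*q^2 - 7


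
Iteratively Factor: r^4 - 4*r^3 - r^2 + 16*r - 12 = (r - 3)*(r^3 - r^2 - 4*r + 4) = (r - 3)*(r - 1)*(r^2 - 4) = (r - 3)*(r - 2)*(r - 1)*(r + 2)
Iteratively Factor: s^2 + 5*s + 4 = (s + 4)*(s + 1)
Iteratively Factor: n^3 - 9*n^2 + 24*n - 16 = (n - 1)*(n^2 - 8*n + 16) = (n - 4)*(n - 1)*(n - 4)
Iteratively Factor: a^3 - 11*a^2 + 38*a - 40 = (a - 2)*(a^2 - 9*a + 20) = (a - 5)*(a - 2)*(a - 4)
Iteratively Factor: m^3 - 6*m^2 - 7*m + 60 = (m - 5)*(m^2 - m - 12) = (m - 5)*(m - 4)*(m + 3)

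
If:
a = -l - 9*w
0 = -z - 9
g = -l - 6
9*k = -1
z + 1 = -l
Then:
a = -9*w - 8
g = -14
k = -1/9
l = 8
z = -9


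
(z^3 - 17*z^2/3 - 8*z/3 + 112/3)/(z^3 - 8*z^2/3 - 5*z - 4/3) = (3*z^2 - 5*z - 28)/(3*z^2 + 4*z + 1)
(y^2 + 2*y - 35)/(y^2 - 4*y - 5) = (y + 7)/(y + 1)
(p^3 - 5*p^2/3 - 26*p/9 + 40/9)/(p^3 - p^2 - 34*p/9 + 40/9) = (3*p^2 - p - 10)/(3*p^2 + p - 10)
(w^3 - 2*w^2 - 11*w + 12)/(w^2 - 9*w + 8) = (w^2 - w - 12)/(w - 8)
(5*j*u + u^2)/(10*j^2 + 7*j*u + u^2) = u/(2*j + u)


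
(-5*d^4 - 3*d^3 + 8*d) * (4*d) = -20*d^5 - 12*d^4 + 32*d^2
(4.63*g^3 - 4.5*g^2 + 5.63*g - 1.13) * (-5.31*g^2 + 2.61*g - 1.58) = -24.5853*g^5 + 35.9793*g^4 - 48.9557*g^3 + 27.8046*g^2 - 11.8447*g + 1.7854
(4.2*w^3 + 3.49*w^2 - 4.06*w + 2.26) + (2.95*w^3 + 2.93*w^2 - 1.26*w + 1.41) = 7.15*w^3 + 6.42*w^2 - 5.32*w + 3.67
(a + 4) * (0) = 0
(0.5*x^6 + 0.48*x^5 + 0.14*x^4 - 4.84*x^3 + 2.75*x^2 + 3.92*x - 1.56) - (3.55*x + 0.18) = 0.5*x^6 + 0.48*x^5 + 0.14*x^4 - 4.84*x^3 + 2.75*x^2 + 0.37*x - 1.74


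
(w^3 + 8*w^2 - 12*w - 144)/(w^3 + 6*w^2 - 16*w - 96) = (w + 6)/(w + 4)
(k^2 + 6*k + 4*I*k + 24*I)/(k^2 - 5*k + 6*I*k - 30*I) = (k^2 + k*(6 + 4*I) + 24*I)/(k^2 + k*(-5 + 6*I) - 30*I)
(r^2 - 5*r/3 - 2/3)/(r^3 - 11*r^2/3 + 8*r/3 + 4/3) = 1/(r - 2)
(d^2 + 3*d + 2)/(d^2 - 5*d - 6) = (d + 2)/(d - 6)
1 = 1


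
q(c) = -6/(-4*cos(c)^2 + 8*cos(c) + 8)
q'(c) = -6*(-8*sin(c)*cos(c) + 8*sin(c))/(-4*cos(c)^2 + 8*cos(c) + 8)^2 = 3*(cos(c) - 1)*sin(c)/(sin(c)^2 + 2*cos(c) + 1)^2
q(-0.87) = -0.52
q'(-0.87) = 0.10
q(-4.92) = -0.63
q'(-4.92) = -0.41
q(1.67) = -0.84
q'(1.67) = -1.02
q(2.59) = 3.50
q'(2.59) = -15.84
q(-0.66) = -0.51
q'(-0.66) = 0.04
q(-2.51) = 5.65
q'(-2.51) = 45.39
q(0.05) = -0.50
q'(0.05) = -0.00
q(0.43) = -0.50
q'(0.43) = -0.01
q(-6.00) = -0.50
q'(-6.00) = 0.00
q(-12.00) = -0.50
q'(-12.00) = -0.03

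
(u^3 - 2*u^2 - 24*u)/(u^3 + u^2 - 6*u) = (u^2 - 2*u - 24)/(u^2 + u - 6)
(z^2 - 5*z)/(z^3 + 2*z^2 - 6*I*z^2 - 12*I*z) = (z - 5)/(z^2 + z*(2 - 6*I) - 12*I)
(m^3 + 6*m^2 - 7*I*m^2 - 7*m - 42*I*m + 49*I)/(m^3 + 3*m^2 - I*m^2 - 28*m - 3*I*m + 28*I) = (m^2 - m*(1 + 7*I) + 7*I)/(m^2 - m*(4 + I) + 4*I)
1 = 1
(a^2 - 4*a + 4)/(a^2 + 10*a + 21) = (a^2 - 4*a + 4)/(a^2 + 10*a + 21)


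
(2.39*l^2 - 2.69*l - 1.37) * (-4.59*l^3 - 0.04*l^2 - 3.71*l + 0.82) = -10.9701*l^5 + 12.2515*l^4 - 2.471*l^3 + 11.9945*l^2 + 2.8769*l - 1.1234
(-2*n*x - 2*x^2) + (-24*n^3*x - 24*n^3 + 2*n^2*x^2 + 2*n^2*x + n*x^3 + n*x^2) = -24*n^3*x - 24*n^3 + 2*n^2*x^2 + 2*n^2*x + n*x^3 + n*x^2 - 2*n*x - 2*x^2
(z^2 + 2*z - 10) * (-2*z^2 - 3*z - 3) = -2*z^4 - 7*z^3 + 11*z^2 + 24*z + 30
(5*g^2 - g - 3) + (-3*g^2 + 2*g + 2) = 2*g^2 + g - 1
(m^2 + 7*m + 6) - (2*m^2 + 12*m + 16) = -m^2 - 5*m - 10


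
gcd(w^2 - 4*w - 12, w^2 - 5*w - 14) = w + 2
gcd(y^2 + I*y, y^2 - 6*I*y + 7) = y + I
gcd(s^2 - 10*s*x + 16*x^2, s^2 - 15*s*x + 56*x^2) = -s + 8*x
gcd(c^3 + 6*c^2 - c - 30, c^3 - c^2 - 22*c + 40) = c^2 + 3*c - 10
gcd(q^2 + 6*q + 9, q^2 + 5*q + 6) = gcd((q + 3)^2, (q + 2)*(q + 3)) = q + 3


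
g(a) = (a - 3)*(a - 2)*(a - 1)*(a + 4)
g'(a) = (a - 3)*(a - 2)*(a - 1) + (a - 3)*(a - 2)*(a + 4) + (a - 3)*(a - 1)*(a + 4) + (a - 2)*(a - 1)*(a + 4) = 4*a^3 - 6*a^2 - 26*a + 38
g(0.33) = -12.94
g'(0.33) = 28.91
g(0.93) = -0.76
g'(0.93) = 11.85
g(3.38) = 9.21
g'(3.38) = 36.03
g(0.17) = -17.92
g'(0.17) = 33.43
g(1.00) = 0.00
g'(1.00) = 10.00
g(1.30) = 1.89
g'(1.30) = 2.85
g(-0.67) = -54.49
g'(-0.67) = 51.52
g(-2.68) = -129.13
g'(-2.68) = -12.41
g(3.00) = 0.00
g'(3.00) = 14.00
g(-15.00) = 53856.00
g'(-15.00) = -14422.00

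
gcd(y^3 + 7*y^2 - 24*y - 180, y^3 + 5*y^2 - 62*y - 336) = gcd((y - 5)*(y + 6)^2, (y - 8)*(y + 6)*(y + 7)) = y + 6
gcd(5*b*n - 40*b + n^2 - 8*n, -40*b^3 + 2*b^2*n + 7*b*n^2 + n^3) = 5*b + n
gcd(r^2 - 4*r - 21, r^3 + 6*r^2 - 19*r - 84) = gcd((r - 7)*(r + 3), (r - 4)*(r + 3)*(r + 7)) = r + 3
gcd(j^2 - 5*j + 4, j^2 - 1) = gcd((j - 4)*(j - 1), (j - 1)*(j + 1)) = j - 1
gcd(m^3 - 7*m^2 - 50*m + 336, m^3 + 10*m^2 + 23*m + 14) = m + 7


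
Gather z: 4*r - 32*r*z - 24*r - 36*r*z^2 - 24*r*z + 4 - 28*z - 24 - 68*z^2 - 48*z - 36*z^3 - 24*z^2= -20*r - 36*z^3 + z^2*(-36*r - 92) + z*(-56*r - 76) - 20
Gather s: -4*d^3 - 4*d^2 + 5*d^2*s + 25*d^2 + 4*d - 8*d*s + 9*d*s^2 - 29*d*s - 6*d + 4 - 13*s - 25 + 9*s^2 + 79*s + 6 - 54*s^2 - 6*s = -4*d^3 + 21*d^2 - 2*d + s^2*(9*d - 45) + s*(5*d^2 - 37*d + 60) - 15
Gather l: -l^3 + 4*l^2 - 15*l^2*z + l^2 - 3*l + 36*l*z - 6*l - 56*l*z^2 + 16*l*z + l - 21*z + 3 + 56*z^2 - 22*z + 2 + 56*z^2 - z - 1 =-l^3 + l^2*(5 - 15*z) + l*(-56*z^2 + 52*z - 8) + 112*z^2 - 44*z + 4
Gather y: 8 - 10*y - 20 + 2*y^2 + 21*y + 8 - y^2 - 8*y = y^2 + 3*y - 4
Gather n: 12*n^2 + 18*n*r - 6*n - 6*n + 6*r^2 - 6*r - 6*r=12*n^2 + n*(18*r - 12) + 6*r^2 - 12*r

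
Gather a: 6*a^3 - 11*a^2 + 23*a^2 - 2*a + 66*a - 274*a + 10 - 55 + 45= 6*a^3 + 12*a^2 - 210*a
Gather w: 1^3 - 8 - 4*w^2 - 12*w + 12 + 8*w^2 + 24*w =4*w^2 + 12*w + 5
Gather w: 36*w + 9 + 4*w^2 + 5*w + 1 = 4*w^2 + 41*w + 10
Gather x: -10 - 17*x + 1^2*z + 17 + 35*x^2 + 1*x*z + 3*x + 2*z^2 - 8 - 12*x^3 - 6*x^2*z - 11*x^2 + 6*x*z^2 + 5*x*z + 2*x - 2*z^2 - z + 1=-12*x^3 + x^2*(24 - 6*z) + x*(6*z^2 + 6*z - 12)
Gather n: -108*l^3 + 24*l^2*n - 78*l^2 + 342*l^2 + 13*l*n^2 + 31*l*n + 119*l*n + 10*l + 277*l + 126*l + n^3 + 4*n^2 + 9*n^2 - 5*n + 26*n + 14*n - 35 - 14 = -108*l^3 + 264*l^2 + 413*l + n^3 + n^2*(13*l + 13) + n*(24*l^2 + 150*l + 35) - 49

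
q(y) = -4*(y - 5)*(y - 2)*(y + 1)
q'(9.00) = -552.00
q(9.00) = -1120.00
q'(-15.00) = -3432.00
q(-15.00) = 19040.00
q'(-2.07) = -162.78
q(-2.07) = 123.16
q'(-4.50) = -471.00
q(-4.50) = 864.50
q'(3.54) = 7.54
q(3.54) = 40.83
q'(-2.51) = -208.08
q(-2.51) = 204.58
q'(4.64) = -47.64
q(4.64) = 21.44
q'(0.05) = -9.63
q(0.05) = -40.54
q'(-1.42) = -104.36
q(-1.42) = 36.89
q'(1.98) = 36.00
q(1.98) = -0.72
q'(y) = -4*(y - 5)*(y - 2) - 4*(y - 5)*(y + 1) - 4*(y - 2)*(y + 1) = -12*y^2 + 48*y - 12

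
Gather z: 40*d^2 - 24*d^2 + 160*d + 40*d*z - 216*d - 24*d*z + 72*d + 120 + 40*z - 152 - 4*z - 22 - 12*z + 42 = 16*d^2 + 16*d + z*(16*d + 24) - 12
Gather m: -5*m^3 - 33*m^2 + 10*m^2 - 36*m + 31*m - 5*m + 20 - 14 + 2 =-5*m^3 - 23*m^2 - 10*m + 8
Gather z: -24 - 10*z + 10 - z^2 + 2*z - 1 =-z^2 - 8*z - 15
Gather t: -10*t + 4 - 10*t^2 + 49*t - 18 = -10*t^2 + 39*t - 14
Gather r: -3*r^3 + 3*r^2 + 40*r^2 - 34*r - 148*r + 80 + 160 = -3*r^3 + 43*r^2 - 182*r + 240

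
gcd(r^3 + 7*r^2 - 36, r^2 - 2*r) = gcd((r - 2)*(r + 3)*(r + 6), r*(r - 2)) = r - 2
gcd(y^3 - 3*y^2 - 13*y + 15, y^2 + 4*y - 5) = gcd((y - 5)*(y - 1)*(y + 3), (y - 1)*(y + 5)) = y - 1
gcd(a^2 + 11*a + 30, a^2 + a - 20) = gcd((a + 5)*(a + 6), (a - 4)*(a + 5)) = a + 5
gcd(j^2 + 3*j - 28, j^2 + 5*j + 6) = 1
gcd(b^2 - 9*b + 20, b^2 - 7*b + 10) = b - 5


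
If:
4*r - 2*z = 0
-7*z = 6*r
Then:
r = 0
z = 0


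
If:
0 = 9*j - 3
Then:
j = 1/3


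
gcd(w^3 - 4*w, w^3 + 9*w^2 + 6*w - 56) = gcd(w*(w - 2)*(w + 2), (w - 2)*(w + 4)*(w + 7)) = w - 2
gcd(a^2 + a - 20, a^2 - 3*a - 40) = a + 5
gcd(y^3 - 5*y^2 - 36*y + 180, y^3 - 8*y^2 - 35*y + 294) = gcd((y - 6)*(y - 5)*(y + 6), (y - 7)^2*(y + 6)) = y + 6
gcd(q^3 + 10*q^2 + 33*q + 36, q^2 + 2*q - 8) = q + 4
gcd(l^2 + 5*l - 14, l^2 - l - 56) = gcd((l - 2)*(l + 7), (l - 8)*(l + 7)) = l + 7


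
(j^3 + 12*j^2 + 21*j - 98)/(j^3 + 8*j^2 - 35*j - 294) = (j - 2)/(j - 6)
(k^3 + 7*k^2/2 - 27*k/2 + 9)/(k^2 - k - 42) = (2*k^2 - 5*k + 3)/(2*(k - 7))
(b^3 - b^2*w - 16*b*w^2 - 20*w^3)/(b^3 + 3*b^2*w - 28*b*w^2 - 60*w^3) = (b + 2*w)/(b + 6*w)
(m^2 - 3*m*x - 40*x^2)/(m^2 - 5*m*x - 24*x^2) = (m + 5*x)/(m + 3*x)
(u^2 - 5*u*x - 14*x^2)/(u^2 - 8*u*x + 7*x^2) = (-u - 2*x)/(-u + x)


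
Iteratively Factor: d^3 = (d)*(d^2) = d^2*(d)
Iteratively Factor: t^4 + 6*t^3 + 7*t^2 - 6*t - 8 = (t - 1)*(t^3 + 7*t^2 + 14*t + 8) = (t - 1)*(t + 1)*(t^2 + 6*t + 8) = (t - 1)*(t + 1)*(t + 2)*(t + 4)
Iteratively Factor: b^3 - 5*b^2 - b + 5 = (b + 1)*(b^2 - 6*b + 5) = (b - 5)*(b + 1)*(b - 1)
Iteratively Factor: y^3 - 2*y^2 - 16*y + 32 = (y - 2)*(y^2 - 16) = (y - 4)*(y - 2)*(y + 4)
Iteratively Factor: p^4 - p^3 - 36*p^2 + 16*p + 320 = (p + 4)*(p^3 - 5*p^2 - 16*p + 80) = (p - 5)*(p + 4)*(p^2 - 16) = (p - 5)*(p - 4)*(p + 4)*(p + 4)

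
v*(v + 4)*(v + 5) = v^3 + 9*v^2 + 20*v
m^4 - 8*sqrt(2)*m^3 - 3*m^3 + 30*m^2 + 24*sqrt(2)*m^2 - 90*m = m*(m - 3)*(m - 5*sqrt(2))*(m - 3*sqrt(2))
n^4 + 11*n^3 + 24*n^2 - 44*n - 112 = (n - 2)*(n + 2)*(n + 4)*(n + 7)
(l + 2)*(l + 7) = l^2 + 9*l + 14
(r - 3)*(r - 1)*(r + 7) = r^3 + 3*r^2 - 25*r + 21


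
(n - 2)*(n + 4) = n^2 + 2*n - 8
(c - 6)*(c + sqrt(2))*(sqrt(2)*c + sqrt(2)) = sqrt(2)*c^3 - 5*sqrt(2)*c^2 + 2*c^2 - 10*c - 6*sqrt(2)*c - 12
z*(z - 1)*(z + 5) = z^3 + 4*z^2 - 5*z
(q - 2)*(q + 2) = q^2 - 4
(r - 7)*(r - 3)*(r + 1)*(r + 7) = r^4 - 2*r^3 - 52*r^2 + 98*r + 147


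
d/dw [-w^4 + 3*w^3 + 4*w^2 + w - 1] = -4*w^3 + 9*w^2 + 8*w + 1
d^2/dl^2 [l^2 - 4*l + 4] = 2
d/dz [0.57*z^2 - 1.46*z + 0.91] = 1.14*z - 1.46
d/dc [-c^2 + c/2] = 1/2 - 2*c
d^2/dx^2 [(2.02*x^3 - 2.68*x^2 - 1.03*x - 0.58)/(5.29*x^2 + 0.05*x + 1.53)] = (5.6843418860808e-14*x^5 + 1.13686837721616e-13*x^4 - 88.917974*x^3 + 33.689208*x^2 + 77.470314*x - 3.003842)/(148.035889*x^6 + 4.197615*x^5 + 128.486694*x^4 + 2.428235*x^3 + 37.161558*x^2 + 0.351135*x + 3.581577)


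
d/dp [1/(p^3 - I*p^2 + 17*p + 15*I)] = (-3*p^2 + 2*I*p - 17)/(p^3 - I*p^2 + 17*p + 15*I)^2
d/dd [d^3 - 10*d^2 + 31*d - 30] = 3*d^2 - 20*d + 31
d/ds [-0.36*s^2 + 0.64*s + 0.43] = 0.64 - 0.72*s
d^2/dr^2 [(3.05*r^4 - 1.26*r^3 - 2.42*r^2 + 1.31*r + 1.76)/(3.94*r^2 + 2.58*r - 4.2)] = (94.69396*r^6 + 186.02316*r^5 - 181.01628*r^4 - 497.400488*r^3 + 651.196416*r^2 + 104.053392*r + 24.692208)/(61.162984*r^6 + 120.152664*r^5 - 116.918712*r^4 - 238.989528*r^3 + 124.63416*r^2 + 136.5336*r - 74.088)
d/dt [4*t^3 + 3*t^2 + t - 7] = 12*t^2 + 6*t + 1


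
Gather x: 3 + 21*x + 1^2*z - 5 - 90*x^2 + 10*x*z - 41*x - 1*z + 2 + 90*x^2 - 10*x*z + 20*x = 0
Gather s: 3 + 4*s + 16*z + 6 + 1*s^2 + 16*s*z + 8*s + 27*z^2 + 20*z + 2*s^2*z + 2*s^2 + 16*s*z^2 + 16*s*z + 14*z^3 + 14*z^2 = s^2*(2*z + 3) + s*(16*z^2 + 32*z + 12) + 14*z^3 + 41*z^2 + 36*z + 9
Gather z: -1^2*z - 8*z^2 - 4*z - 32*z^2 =-40*z^2 - 5*z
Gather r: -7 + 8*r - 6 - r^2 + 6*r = -r^2 + 14*r - 13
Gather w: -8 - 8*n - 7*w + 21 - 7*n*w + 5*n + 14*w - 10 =-3*n + w*(7 - 7*n) + 3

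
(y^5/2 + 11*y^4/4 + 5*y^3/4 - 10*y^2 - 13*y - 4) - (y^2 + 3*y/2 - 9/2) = y^5/2 + 11*y^4/4 + 5*y^3/4 - 11*y^2 - 29*y/2 + 1/2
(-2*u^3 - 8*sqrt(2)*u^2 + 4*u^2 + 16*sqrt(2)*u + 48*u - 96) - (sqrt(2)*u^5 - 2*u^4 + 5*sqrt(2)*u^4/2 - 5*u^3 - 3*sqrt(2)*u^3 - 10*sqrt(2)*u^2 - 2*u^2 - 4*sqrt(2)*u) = -sqrt(2)*u^5 - 5*sqrt(2)*u^4/2 + 2*u^4 + 3*u^3 + 3*sqrt(2)*u^3 + 2*sqrt(2)*u^2 + 6*u^2 + 20*sqrt(2)*u + 48*u - 96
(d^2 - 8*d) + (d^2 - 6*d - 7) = 2*d^2 - 14*d - 7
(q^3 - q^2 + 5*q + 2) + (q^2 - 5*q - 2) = q^3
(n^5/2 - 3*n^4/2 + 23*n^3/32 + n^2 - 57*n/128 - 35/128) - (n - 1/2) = n^5/2 - 3*n^4/2 + 23*n^3/32 + n^2 - 185*n/128 + 29/128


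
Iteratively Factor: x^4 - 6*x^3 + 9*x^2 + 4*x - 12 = (x - 2)*(x^3 - 4*x^2 + x + 6) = (x - 2)^2*(x^2 - 2*x - 3) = (x - 2)^2*(x + 1)*(x - 3)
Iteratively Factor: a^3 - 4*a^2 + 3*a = (a - 3)*(a^2 - a) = a*(a - 3)*(a - 1)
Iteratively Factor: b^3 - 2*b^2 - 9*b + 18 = (b - 2)*(b^2 - 9) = (b - 3)*(b - 2)*(b + 3)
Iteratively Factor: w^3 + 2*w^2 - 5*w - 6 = (w + 3)*(w^2 - w - 2) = (w - 2)*(w + 3)*(w + 1)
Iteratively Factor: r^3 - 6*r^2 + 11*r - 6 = (r - 3)*(r^2 - 3*r + 2) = (r - 3)*(r - 2)*(r - 1)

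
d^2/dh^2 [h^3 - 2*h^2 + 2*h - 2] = 6*h - 4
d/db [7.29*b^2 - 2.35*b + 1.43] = 14.58*b - 2.35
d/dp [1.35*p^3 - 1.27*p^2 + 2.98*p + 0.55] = 4.05*p^2 - 2.54*p + 2.98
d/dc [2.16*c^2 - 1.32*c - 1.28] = 4.32*c - 1.32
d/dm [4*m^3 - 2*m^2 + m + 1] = 12*m^2 - 4*m + 1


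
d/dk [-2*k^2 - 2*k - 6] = -4*k - 2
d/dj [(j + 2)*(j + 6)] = 2*j + 8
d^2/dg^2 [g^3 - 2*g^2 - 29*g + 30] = 6*g - 4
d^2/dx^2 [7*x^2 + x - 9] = 14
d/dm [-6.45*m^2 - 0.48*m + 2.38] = -12.9*m - 0.48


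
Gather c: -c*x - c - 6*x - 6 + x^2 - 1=c*(-x - 1) + x^2 - 6*x - 7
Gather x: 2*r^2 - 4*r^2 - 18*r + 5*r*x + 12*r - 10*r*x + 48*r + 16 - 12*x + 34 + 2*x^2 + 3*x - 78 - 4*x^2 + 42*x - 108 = -2*r^2 + 42*r - 2*x^2 + x*(33 - 5*r) - 136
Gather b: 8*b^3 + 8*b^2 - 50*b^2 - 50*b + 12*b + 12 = 8*b^3 - 42*b^2 - 38*b + 12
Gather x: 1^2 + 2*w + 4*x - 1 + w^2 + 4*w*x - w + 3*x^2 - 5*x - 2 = w^2 + w + 3*x^2 + x*(4*w - 1) - 2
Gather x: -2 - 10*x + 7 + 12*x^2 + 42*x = 12*x^2 + 32*x + 5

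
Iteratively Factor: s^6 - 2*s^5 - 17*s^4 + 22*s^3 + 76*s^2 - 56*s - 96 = (s + 1)*(s^5 - 3*s^4 - 14*s^3 + 36*s^2 + 40*s - 96) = (s - 4)*(s + 1)*(s^4 + s^3 - 10*s^2 - 4*s + 24) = (s - 4)*(s + 1)*(s + 3)*(s^3 - 2*s^2 - 4*s + 8) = (s - 4)*(s - 2)*(s + 1)*(s + 3)*(s^2 - 4) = (s - 4)*(s - 2)^2*(s + 1)*(s + 3)*(s + 2)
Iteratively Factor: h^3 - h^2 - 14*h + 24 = (h - 2)*(h^2 + h - 12) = (h - 2)*(h + 4)*(h - 3)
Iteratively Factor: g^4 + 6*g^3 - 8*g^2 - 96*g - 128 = (g - 4)*(g^3 + 10*g^2 + 32*g + 32) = (g - 4)*(g + 2)*(g^2 + 8*g + 16) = (g - 4)*(g + 2)*(g + 4)*(g + 4)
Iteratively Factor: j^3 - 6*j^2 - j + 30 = (j - 5)*(j^2 - j - 6) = (j - 5)*(j + 2)*(j - 3)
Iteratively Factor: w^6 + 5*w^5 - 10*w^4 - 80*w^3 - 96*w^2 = (w + 3)*(w^5 + 2*w^4 - 16*w^3 - 32*w^2) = (w + 3)*(w + 4)*(w^4 - 2*w^3 - 8*w^2) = w*(w + 3)*(w + 4)*(w^3 - 2*w^2 - 8*w) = w*(w + 2)*(w + 3)*(w + 4)*(w^2 - 4*w) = w*(w - 4)*(w + 2)*(w + 3)*(w + 4)*(w)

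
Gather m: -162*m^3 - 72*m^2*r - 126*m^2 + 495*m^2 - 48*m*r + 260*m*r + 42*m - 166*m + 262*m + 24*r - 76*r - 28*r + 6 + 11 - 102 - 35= -162*m^3 + m^2*(369 - 72*r) + m*(212*r + 138) - 80*r - 120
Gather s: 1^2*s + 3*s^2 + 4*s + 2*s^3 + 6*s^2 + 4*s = 2*s^3 + 9*s^2 + 9*s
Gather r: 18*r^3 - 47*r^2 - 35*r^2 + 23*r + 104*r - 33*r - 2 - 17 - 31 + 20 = 18*r^3 - 82*r^2 + 94*r - 30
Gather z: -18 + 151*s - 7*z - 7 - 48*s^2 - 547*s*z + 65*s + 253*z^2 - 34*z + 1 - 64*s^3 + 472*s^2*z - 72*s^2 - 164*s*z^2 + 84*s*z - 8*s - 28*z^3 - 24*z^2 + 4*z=-64*s^3 - 120*s^2 + 208*s - 28*z^3 + z^2*(229 - 164*s) + z*(472*s^2 - 463*s - 37) - 24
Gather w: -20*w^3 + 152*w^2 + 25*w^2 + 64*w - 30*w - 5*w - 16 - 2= -20*w^3 + 177*w^2 + 29*w - 18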